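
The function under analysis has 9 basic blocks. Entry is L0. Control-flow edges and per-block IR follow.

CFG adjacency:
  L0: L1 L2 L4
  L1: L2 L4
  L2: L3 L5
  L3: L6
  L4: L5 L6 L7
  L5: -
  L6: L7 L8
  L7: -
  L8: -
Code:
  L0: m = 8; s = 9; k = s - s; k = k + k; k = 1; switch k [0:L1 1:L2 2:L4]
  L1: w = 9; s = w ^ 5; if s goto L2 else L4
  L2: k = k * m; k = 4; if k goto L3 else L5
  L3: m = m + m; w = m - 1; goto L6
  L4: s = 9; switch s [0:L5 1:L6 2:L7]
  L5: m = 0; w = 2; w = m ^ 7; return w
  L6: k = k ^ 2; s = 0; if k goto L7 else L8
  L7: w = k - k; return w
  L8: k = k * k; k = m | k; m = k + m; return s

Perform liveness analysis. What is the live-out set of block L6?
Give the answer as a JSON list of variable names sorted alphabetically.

Per-block:
  L0 def {k,m,s} use ∅
  L1 def {s,w} use ∅
  L2 def {k} use {k,m}
  L3 def {m,w} use {m}
  L4 def {s} use ∅
  L5 def {m,w} use ∅
  L6 def {k,s} use {k}
  L7 def {w} use {k}
  L8 def {k,m} use {k,m,s}

Liveness:
  L0 li=∅ lo={k,m}
  L1 li={k,m} lo={k,m}
  L2 li={k,m} lo={k,m}
  L3 li={k,m} lo={k,m}
  L4 li={k,m} lo={k,m}
  L5 li=∅ lo=∅
  L6 li={k,m} lo={k,m,s}
  L7 li={k} lo=∅
  L8 li={k,m,s} lo=∅

live-out(L6) = ["k", "m", "s"]

Answer: ["k", "m", "s"]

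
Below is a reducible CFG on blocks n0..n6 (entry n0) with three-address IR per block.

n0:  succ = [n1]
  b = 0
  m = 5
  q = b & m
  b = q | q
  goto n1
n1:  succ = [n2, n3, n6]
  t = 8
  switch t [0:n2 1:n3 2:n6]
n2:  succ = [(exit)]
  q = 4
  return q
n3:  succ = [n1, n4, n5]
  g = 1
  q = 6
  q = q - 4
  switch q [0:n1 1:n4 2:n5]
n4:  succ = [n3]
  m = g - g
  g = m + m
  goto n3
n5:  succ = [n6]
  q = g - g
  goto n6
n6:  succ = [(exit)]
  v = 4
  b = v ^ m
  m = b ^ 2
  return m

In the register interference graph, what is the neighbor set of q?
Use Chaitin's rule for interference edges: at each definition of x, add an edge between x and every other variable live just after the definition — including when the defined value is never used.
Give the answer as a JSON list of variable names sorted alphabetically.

Answer: ["g", "m"]

Working:
Per-block:
  n0: {b,m,q} / ∅
  n1: {t} / ∅
  n2: {q} / ∅
  n3: {g,q} / ∅
  n4: {g,m} / {g}
  n5: {q} / {g}
  n6: {b,m,v} / {m}

Liveness:
  live n0: ∅→{m}
  live n1: {m}→{m}
  live n2: ∅→∅
  live n3: {m}→{g,m}
  live n4: {g}→{m}
  live n5: {g,m}→{m}
  live n6: {m}→∅

Conflict graph:
  b: {m}
  g: {m,q}
  m: {b,g,q,t,v}
  q: {g,m}
  t: {m}
  v: {m}

N(q) = ["g", "m"]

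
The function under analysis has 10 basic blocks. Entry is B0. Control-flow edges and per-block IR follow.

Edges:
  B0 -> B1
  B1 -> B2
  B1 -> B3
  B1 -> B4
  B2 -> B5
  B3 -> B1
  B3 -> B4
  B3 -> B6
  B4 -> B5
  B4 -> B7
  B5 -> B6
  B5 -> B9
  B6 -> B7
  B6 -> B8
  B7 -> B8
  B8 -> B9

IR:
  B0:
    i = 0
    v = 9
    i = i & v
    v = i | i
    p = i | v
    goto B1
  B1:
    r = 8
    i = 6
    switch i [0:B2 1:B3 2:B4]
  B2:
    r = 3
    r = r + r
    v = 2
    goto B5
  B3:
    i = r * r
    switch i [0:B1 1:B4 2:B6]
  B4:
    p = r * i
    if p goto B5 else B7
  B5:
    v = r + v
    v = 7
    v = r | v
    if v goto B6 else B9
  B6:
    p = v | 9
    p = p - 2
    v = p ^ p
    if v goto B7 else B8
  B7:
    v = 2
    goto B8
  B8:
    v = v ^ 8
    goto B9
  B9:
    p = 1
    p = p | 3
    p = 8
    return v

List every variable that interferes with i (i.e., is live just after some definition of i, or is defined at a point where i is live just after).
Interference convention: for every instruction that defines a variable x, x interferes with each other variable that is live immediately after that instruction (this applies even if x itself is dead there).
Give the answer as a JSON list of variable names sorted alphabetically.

Block summaries:
  B0: {i,p,v} / ∅
  B1: {i,r} / ∅
  B2: {r,v} / ∅
  B3: {i} / {r}
  B4: {p} / {i,r}
  B5: {v} / {r,v}
  B6: {p,v} / {v}
  B7: {v} / ∅
  B8: {v} / {v}
  B9: {p} / {v}

Live sets:
  B0 li=∅ lo={v}
  B1 li={v} lo={i,r,v}
  B2 li=∅ lo={r,v}
  B3 li={r,v} lo={i,r,v}
  B4 li={i,r,v} lo={r,v}
  B5 li={r,v} lo={v}
  B6 li={v} lo={v}
  B7 li=∅ lo={v}
  B8 li={v} lo={v}
  B9 li={v} lo=∅

Conflict graph:
  i: {r,v}
  p: {r,v}
  r: {i,p,v}
  v: {i,p,r}

N(i) = ["r", "v"]

Answer: ["r", "v"]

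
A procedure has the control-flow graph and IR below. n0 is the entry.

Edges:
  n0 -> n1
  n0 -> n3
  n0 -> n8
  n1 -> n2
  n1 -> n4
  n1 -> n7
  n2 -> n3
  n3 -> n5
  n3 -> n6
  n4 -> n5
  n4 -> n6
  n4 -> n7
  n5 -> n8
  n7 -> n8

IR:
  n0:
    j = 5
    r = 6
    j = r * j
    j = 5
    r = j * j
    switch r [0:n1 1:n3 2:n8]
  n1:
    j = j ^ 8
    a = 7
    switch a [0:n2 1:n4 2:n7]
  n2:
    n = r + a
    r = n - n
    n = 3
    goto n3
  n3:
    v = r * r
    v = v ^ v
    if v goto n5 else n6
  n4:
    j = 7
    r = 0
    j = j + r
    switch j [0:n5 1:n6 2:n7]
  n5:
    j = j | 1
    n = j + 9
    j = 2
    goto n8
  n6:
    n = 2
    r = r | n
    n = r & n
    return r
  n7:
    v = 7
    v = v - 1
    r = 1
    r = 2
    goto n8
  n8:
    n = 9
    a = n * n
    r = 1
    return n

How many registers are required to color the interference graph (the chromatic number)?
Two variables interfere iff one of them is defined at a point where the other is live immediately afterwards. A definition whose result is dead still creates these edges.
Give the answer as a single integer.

Per-block:
  n0: {j,r} / ∅
  n1: {a,j} / {j}
  n2: {n,r} / {a,r}
  n3: {v} / {r}
  n4: {j,r} / ∅
  n5: {j,n} / {j}
  n6: {n,r} / {r}
  n7: {r,v} / ∅
  n8: {a,n,r} / ∅

Live sets:
  n0: in=∅ out={j,r}
  n1: in={j,r} out={a,j,r}
  n2: in={a,j,r} out={j,r}
  n3: in={j,r} out={j,r}
  n4: in=∅ out={j,r}
  n5: in={j} out=∅
  n6: in={r} out=∅
  n7: in=∅ out=∅
  n8: in=∅ out=∅

Interference:
  a↔{j,n,r}
  j↔{a,n,r,v}
  n↔{a,j,r}
  r↔{a,j,n,v}
  v↔{j,r}

Colouring:
  clique {a,j,n,r} ⇒ need ≥ 4
  4-colouring: r0={j}  r1={r}  r2={a,v}  r3={n}
  χ = 4

Answer: 4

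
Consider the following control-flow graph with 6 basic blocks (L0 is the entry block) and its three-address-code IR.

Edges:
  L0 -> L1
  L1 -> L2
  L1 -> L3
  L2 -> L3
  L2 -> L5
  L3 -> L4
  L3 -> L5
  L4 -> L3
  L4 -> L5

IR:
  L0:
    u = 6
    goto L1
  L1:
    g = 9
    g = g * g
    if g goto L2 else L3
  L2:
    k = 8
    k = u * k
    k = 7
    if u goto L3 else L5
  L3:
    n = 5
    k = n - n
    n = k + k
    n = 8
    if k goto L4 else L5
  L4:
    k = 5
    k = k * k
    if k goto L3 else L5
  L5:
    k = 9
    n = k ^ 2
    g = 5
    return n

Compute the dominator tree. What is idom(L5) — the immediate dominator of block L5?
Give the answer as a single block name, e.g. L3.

idom tree: L1←L0 L2←L1 L3←L1 L4←L3 L5←L1
Dom at joins:
  L3: preds {L1,L2,L4}: {L0,L1} ∩ {L0,L1,L2} ∩ {L0,L1,L3,L4} = {L0,L1}; idom=L1
  L5: preds {L2,L3,L4}: {L0,L1,L2} ∩ {L0,L1,L3} ∩ {L0,L1,L3,L4} = {L0,L1}; idom=L1

idom(L5) = L1

Answer: L1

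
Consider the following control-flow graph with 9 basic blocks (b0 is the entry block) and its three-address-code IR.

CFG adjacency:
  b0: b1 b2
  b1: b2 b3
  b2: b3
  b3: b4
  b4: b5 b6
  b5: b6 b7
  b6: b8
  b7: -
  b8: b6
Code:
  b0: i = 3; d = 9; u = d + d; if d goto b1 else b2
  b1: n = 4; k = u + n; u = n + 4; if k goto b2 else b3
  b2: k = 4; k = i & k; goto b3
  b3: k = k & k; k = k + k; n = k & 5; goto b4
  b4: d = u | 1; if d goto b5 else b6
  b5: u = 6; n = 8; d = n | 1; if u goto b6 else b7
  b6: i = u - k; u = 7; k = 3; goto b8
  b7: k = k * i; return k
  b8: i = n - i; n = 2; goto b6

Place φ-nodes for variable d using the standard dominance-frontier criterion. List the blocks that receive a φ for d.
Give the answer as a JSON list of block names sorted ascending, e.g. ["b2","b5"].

Answer: ["b6"]

Working:
idom tree: b1←b0 b2←b0 b3←b0 b4←b3 b5←b4 b6←b4 b7←b5 b8←b6
Join-block Dom:
  b2: preds {b0,b1}: {b0} ∩ {b0,b1} = {b0}; idom=b0
  b3: preds {b1,b2}: {b0,b1} ∩ {b0,b2} = {b0}; idom=b0
  b6: preds {b4,b5,b8}: {b0,b3,b4} ∩ {b0,b3,b4,b5} ∩ {b0,b3,b4,b6,b8} = {b0,b3,b4}; idom=b4

DF walk-up:
  b2←b0: walk · to b0
  b2←b1: walk b1 to b0
  b3←b1: walk b1 to b0
  b3←b2: walk b2 to b0
  b6←b4: walk · to b4
  b6←b5: walk b5 to b4
  b6←b8: walk b8→b6 to b4
  DF(b0)=∅
  DF(b1)={b2,b3}
  DF(b2)={b3}
  DF(b3)=∅
  DF(b4)=∅
  DF(b5)={b6}
  DF(b6)={b6}
  DF(b7)=∅
  DF(b8)={b6}

φ for d: defs {b0,b4,b5}
  DF⁺ = {b6}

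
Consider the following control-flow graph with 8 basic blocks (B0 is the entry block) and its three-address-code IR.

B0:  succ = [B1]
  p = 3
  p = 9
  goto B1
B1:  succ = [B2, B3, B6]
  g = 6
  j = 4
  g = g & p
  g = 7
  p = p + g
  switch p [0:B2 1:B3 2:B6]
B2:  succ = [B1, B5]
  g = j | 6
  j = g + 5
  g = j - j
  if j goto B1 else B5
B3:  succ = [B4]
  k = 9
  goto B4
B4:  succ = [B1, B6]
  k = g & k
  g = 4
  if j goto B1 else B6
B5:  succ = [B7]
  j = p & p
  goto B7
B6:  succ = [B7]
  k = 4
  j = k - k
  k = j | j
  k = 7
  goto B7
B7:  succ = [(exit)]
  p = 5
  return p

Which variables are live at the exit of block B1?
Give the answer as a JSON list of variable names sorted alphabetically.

Answer: ["g", "j", "p"]

Derivation:
Per-block:
  B0: {p} / ∅
  B1: {g,j,p} / {p}
  B2: {g,j} / {j}
  B3: {k} / ∅
  B4: {g,k} / {g,j,k}
  B5: {j} / {p}
  B6: {j,k} / ∅
  B7: {p} / ∅

Backward fixpoint:
  B0 li=∅ lo={p}
  B1 li={p} lo={g,j,p}
  B2 li={j,p} lo={p}
  B3 li={g,j,p} lo={g,j,k,p}
  B4 li={g,j,k,p} lo={p}
  B5 li={p} lo=∅
  B6 li=∅ lo=∅
  B7 li=∅ lo=∅

live-out(B1) = ["g", "j", "p"]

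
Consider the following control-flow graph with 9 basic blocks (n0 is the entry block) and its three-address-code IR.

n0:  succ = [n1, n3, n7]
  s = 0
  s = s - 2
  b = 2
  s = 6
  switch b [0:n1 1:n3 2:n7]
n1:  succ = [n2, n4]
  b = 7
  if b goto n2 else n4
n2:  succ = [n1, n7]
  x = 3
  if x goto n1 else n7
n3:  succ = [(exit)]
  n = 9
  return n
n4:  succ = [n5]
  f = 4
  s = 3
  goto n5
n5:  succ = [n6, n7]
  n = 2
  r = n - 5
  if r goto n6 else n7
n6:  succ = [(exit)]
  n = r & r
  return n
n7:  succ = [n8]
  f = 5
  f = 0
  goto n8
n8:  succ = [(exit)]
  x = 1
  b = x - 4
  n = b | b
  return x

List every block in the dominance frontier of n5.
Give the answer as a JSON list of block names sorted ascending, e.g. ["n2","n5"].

idom tree: n1←n0 n2←n1 n3←n0 n4←n1 n5←n4 n6←n5 n7←n0 n8←n7
Join-block Dom:
  n1: preds {n0,n2}: {n0} ∩ {n0,n1,n2} = {n0}; idom=n0
  n7: preds {n0,n2,n5}: {n0} ∩ {n0,n1,n2} ∩ {n0,n1,n4,n5} = {n0}; idom=n0

DF walk-up:
  join n1 pred n0: · stop@n0
  join n1 pred n2: n2→n1 stop@n0
  join n7 pred n0: · stop@n0
  join n7 pred n2: n2→n1 stop@n0
  join n7 pred n5: n5→n4→n1 stop@n0
  n0 → ∅
  n1 → {n1,n7}
  n2 → {n1,n7}
  n3 → ∅
  n4 → {n7}
  n5 → {n7}
  n6 → ∅
  n7 → ∅
  n8 → ∅

DF(n5) = ["n7"]

Answer: ["n7"]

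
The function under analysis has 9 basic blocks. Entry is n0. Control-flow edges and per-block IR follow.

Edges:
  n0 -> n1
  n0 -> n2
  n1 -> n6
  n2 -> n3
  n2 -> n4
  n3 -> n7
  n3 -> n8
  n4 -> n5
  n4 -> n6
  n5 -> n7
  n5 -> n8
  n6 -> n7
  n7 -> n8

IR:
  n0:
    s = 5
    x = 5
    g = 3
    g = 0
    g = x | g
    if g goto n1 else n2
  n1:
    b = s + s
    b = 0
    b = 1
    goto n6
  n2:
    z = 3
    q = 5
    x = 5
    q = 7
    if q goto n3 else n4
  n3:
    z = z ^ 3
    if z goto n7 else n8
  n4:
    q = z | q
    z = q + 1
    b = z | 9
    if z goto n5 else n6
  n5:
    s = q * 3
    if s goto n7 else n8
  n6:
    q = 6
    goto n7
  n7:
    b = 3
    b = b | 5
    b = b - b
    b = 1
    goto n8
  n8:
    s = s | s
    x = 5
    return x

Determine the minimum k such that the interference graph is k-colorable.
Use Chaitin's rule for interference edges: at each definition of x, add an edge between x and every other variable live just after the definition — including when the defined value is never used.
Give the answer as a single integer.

Answer: 4

Working:
def/use:
  n0: {g,s,x} / ∅
  n1: {b} / {s}
  n2: {q,x,z} / ∅
  n3: {z} / {z}
  n4: {b,q,z} / {q,z}
  n5: {s} / {q}
  n6: {q} / ∅
  n7: {b} / ∅
  n8: {s,x} / {s}

Live sets:
  live n0: ∅→{s}
  live n1: {s}→{s}
  live n2: {s}→{q,s,z}
  live n3: {s,z}→{s}
  live n4: {q,s,z}→{q,s}
  live n5: {q}→{s}
  live n6: {s}→{s}
  live n7: {s}→{s}
  live n8: {s}→∅

Conflict graph:
  b↔{q,s,z}
  g↔{s,x}
  q↔{b,s,z}
  s↔{b,g,q,x,z}
  x↔{g,s,z}
  z↔{b,q,s,x}

Registers:
  clique {b,q,s,z} ⇒ need ≥ 4
  4-colouring: R0={s}  R1={g,z}  R2={b,x}  R3={q}
  χ = 4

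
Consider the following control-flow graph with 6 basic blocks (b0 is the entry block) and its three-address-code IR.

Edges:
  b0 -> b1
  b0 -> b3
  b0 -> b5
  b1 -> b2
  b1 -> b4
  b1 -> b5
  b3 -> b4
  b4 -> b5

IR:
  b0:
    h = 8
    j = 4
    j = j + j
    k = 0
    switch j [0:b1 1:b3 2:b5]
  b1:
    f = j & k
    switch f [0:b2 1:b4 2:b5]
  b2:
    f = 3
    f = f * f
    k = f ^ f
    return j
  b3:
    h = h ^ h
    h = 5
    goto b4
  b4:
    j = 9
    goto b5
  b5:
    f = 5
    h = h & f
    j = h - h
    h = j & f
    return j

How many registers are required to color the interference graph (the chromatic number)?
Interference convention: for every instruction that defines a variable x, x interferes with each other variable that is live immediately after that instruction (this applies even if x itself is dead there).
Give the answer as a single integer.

Answer: 3

Analysis:
Block summaries:
  b0: {h,j,k} / ∅
  b1: {f} / {j,k}
  b2: {f,k} / {j}
  b3: {h} / {h}
  b4: {j} / ∅
  b5: {f,h,j} / {h}

Liveness:
  live b0: ∅→{h,j,k}
  live b1: {h,j,k}→{h,j}
  live b2: {j}→∅
  live b3: {h}→{h}
  live b4: {h}→{h}
  live b5: {h}→∅

Interfere edges:
  f — {h,j}
  h — {f,j,k}
  j — {f,h,k}
  k — {h,j}

Chromatic number:
  clique {f,h,j} ⇒ need ≥ 3
  3-colouring: R0={h}  R1={j}  R2={f,k}
  χ = 3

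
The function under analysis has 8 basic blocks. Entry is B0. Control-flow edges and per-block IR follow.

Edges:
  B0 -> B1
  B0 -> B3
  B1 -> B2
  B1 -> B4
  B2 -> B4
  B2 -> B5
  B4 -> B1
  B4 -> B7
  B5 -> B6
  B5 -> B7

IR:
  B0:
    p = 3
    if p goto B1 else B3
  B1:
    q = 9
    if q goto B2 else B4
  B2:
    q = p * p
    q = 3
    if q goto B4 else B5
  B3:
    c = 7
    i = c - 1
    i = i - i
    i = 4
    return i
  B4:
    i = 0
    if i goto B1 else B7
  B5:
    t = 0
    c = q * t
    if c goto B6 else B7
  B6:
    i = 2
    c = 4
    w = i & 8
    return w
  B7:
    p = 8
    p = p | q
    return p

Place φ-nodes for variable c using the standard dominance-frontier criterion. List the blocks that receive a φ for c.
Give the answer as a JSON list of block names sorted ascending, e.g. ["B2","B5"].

Answer: ["B7"]

Derivation:
idom tree: B1←B0 B2←B1 B3←B0 B4←B1 B5←B2 B6←B5 B7←B1
Dom at joins:
  B1: preds {B0,B4}: {B0} ∩ {B0,B1,B4} = {B0}; idom=B0
  B4: preds {B1,B2}: {B0,B1} ∩ {B0,B1,B2} = {B0,B1}; idom=B1
  B7: preds {B4,B5}: {B0,B1,B4} ∩ {B0,B1,B2,B5} = {B0,B1}; idom=B1

DF derivation:
  B1←B0: walk · to B0
  B1←B4: walk B4→B1 to B0
  B4←B1: walk · to B1
  B4←B2: walk B2 to B1
  B7←B4: walk B4 to B1
  B7←B5: walk B5→B2 to B1
  B0 → ∅
  B1 → {B1}
  B2 → {B4,B7}
  B3 → ∅
  B4 → {B1,B7}
  B5 → {B7}
  B6 → ∅
  B7 → ∅

φ for c: defs {B3,B5,B6}
  DF⁺ = {B7}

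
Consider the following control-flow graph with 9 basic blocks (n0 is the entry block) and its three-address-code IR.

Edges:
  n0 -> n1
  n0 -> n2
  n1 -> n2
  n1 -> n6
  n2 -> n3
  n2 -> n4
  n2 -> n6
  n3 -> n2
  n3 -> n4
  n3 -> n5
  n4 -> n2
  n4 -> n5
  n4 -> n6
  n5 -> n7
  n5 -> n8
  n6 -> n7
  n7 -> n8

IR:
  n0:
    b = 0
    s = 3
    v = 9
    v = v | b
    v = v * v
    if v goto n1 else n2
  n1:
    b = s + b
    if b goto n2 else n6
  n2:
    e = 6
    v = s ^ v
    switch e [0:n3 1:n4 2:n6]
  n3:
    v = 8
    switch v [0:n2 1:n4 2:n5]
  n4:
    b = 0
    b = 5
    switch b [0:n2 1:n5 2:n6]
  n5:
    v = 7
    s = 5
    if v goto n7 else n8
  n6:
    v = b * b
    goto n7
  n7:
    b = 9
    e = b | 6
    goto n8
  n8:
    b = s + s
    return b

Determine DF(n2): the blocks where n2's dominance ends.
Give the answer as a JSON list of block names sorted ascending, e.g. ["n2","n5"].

Answer: ["n2", "n6", "n7", "n8"]

Analysis:
idom tree: n1←n0 n2←n0 n3←n2 n4←n2 n5←n2 n6←n0 n7←n0 n8←n0
Dom at joins:
  n2: preds {n0,n1,n3,n4}: {n0} ∩ {n0,n1} ∩ {n0,n2,n3} ∩ {n0,n2,n4} = {n0}; idom=n0
  n4: preds {n2,n3}: {n0,n2} ∩ {n0,n2,n3} = {n0,n2}; idom=n2
  n5: preds {n3,n4}: {n0,n2,n3} ∩ {n0,n2,n4} = {n0,n2}; idom=n2
  n6: preds {n1,n2,n4}: {n0,n1} ∩ {n0,n2} ∩ {n0,n2,n4} = {n0}; idom=n0
  n7: preds {n5,n6}: {n0,n2,n5} ∩ {n0,n6} = {n0}; idom=n0
  n8: preds {n5,n7}: {n0,n2,n5} ∩ {n0,n7} = {n0}; idom=n0

DF derivation:
  join n2 pred n0: · stop@n0
  join n2 pred n1: n1 stop@n0
  join n2 pred n3: n3→n2 stop@n0
  join n2 pred n4: n4→n2 stop@n0
  join n4 pred n2: · stop@n2
  join n4 pred n3: n3 stop@n2
  join n5 pred n3: n3 stop@n2
  join n5 pred n4: n4 stop@n2
  join n6 pred n1: n1 stop@n0
  join n6 pred n2: n2 stop@n0
  join n6 pred n4: n4→n2 stop@n0
  join n7 pred n5: n5→n2 stop@n0
  join n7 pred n6: n6 stop@n0
  join n8 pred n5: n5→n2 stop@n0
  join n8 pred n7: n7 stop@n0
  n0 → ∅
  n1 → {n2,n6}
  n2 → {n2,n6,n7,n8}
  n3 → {n2,n4,n5}
  n4 → {n2,n5,n6}
  n5 → {n7,n8}
  n6 → {n7}
  n7 → {n8}
  n8 → ∅

DF(n2) = ["n2", "n6", "n7", "n8"]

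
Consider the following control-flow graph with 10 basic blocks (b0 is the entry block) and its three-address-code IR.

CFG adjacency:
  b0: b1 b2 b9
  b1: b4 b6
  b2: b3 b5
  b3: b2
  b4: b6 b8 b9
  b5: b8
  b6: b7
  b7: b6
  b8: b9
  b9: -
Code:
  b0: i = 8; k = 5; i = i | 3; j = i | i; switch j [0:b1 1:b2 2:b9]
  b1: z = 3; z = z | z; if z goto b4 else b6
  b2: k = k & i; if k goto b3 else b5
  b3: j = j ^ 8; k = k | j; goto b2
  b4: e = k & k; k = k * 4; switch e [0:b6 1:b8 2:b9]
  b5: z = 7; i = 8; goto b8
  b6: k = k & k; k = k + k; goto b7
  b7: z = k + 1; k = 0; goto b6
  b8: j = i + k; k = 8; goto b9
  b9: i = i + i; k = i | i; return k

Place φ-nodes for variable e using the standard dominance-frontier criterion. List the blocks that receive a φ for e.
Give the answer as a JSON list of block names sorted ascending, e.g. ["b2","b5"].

idom tree: b1←b0 b2←b0 b3←b2 b4←b1 b5←b2 b6←b1 b7←b6 b8←b0 b9←b0
Join-block Dom:
  b2: preds {b0,b3}: {b0} ∩ {b0,b2,b3} = {b0}; idom=b0
  b6: preds {b1,b4,b7}: {b0,b1} ∩ {b0,b1,b4} ∩ {b0,b1,b6,b7} = {b0,b1}; idom=b1
  b8: preds {b4,b5}: {b0,b1,b4} ∩ {b0,b2,b5} = {b0}; idom=b0
  b9: preds {b0,b4,b8}: {b0} ∩ {b0,b1,b4} ∩ {b0,b8} = {b0}; idom=b0

Frontier:
  b2←b0: walk · to b0
  b2←b3: walk b3→b2 to b0
  b6←b1: walk · to b1
  b6←b4: walk b4 to b1
  b6←b7: walk b7→b6 to b1
  b8←b4: walk b4→b1 to b0
  b8←b5: walk b5→b2 to b0
  b9←b0: walk · to b0
  b9←b4: walk b4→b1 to b0
  b9←b8: walk b8 to b0
  DF(b0)=∅
  DF(b1)={b8,b9}
  DF(b2)={b2,b8}
  DF(b3)={b2}
  DF(b4)={b6,b8,b9}
  DF(b5)={b8}
  DF(b6)={b6}
  DF(b7)={b6}
  DF(b8)={b9}
  DF(b9)=∅

φ for e: defs {b4}
  DF⁺ = {b6,b8,b9}

Answer: ["b6", "b8", "b9"]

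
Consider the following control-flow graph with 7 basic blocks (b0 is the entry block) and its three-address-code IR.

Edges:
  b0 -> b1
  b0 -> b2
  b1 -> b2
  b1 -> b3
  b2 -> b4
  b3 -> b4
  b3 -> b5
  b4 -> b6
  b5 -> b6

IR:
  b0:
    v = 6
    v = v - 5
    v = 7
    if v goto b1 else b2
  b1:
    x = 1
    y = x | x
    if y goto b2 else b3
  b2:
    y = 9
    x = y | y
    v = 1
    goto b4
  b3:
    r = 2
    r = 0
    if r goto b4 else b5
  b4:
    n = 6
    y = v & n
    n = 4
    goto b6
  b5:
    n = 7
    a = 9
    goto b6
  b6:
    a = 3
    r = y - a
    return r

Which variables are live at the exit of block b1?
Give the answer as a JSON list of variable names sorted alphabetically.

Answer: ["v", "y"]

Analysis:
Block summaries:
  b0: {v} / ∅
  b1: {x,y} / ∅
  b2: {v,x,y} / ∅
  b3: {r} / ∅
  b4: {n,y} / {v}
  b5: {a,n} / ∅
  b6: {a,r} / {y}

Backward fixpoint:
  b0 li=∅ lo={v}
  b1 li={v} lo={v,y}
  b2 li=∅ lo={v}
  b3 li={v,y} lo={v,y}
  b4 li={v} lo={y}
  b5 li={y} lo={y}
  b6 li={y} lo=∅

live-out(b1) = ["v", "y"]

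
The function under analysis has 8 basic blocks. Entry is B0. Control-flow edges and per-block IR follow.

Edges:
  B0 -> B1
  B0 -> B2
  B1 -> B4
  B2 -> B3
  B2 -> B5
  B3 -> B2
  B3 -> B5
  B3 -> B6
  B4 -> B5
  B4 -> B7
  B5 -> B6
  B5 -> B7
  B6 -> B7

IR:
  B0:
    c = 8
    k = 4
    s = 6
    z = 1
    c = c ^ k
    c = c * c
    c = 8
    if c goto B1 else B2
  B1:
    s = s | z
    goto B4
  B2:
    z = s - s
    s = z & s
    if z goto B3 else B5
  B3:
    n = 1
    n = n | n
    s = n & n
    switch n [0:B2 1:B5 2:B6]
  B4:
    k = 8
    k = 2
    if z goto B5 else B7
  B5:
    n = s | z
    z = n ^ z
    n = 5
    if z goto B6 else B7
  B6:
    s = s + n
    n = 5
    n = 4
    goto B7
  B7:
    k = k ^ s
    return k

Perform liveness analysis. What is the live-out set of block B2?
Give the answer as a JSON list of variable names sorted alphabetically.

Per-block:
  B0 def {c,k,s,z} use ∅
  B1 def {s} use {s,z}
  B2 def {s,z} use {s}
  B3 def {n,s} use ∅
  B4 def {k} use {z}
  B5 def {n,z} use {s,z}
  B6 def {n,s} use {n,s}
  B7 def {k} use {k,s}

Liveness:
  B0 li=∅ lo={k,s,z}
  B1 li={s,z} lo={s,z}
  B2 li={k,s} lo={k,s,z}
  B3 li={k,z} lo={k,n,s,z}
  B4 li={s,z} lo={k,s,z}
  B5 li={k,s,z} lo={k,n,s}
  B6 li={k,n,s} lo={k,s}
  B7 li={k,s} lo=∅

live-out(B2) = ["k", "s", "z"]

Answer: ["k", "s", "z"]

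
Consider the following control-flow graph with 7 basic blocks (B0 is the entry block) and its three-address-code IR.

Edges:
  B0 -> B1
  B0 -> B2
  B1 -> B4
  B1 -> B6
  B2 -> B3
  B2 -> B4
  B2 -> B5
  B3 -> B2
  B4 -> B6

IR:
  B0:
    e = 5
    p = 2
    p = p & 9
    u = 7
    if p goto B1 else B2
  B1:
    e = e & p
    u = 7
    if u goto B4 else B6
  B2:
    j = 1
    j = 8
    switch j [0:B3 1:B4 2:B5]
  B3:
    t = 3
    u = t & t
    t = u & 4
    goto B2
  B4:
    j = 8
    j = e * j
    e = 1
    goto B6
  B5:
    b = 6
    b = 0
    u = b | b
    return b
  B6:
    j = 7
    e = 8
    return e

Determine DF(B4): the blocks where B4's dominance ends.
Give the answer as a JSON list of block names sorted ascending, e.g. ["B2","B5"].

idom tree: B1←B0 B2←B0 B3←B2 B4←B0 B5←B2 B6←B0
Join-block Dom:
  B2: preds {B0,B3}: {B0} ∩ {B0,B2,B3} = {B0}; idom=B0
  B4: preds {B1,B2}: {B0,B1} ∩ {B0,B2} = {B0}; idom=B0
  B6: preds {B1,B4}: {B0,B1} ∩ {B0,B4} = {B0}; idom=B0

Frontier:
  join B2 pred B0: · stop@B0
  join B2 pred B3: B3→B2 stop@B0
  join B4 pred B1: B1 stop@B0
  join B4 pred B2: B2 stop@B0
  join B6 pred B1: B1 stop@B0
  join B6 pred B4: B4 stop@B0
  B0: DF=∅
  B1: DF={B4,B6}
  B2: DF={B2,B4}
  B3: DF={B2}
  B4: DF={B6}
  B5: DF=∅
  B6: DF=∅

DF(B4) = ["B6"]

Answer: ["B6"]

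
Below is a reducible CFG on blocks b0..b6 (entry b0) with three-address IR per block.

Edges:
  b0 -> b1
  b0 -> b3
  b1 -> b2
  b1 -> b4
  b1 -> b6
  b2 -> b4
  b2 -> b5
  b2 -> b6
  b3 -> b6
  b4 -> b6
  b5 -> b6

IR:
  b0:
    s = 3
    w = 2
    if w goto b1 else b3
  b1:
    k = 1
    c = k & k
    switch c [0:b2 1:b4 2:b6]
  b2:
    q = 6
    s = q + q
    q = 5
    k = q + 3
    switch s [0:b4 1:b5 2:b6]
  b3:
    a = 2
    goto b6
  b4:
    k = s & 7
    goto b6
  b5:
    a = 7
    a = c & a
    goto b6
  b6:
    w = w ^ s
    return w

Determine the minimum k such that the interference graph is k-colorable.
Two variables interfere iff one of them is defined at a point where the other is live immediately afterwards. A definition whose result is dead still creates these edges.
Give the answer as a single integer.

Per-block:
  b0: {s,w} / ∅
  b1: {c,k} / ∅
  b2: {k,q,s} / ∅
  b3: {a} / ∅
  b4: {k} / {s}
  b5: {a} / {c}
  b6: {w} / {s,w}

Live sets:
  b0 li=∅ lo={s,w}
  b1 li={s,w} lo={c,s,w}
  b2 li={c,w} lo={c,s,w}
  b3 li={s,w} lo={s,w}
  b4 li={s,w} lo={s,w}
  b5 li={c,s,w} lo={s,w}
  b6 li={s,w} lo=∅

Conflict graph:
  a↔{c,s,w}
  c↔{a,k,q,s,w}
  k↔{c,s,w}
  q↔{c,s,w}
  s↔{a,c,k,q,w}
  w↔{a,c,k,q,s}

Chromatic number:
  clique {a,c,s,w} ⇒ need ≥ 4
  4-colouring: R0={c}  R1={s}  R2={w}  R3={a,k,q}
  χ = 4

Answer: 4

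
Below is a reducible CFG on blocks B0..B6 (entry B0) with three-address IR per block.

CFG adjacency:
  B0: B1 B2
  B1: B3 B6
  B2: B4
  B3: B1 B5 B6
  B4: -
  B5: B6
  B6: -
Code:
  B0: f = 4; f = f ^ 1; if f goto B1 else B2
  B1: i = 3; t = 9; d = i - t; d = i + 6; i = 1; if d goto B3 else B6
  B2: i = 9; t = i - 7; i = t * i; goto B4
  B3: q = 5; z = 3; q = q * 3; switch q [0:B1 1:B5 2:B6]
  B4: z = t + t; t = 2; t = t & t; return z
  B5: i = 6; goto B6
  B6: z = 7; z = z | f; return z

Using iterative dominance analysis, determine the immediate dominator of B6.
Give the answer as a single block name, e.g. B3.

idom tree: B1←B0 B2←B0 B3←B1 B4←B2 B5←B3 B6←B1
Dom∩ at merges:
  B1: preds {B0,B3}: {B0} ∩ {B0,B1,B3} = {B0}; idom=B0
  B6: preds {B1,B3,B5}: {B0,B1} ∩ {B0,B1,B3} ∩ {B0,B1,B3,B5} = {B0,B1}; idom=B1

idom(B6) = B1

Answer: B1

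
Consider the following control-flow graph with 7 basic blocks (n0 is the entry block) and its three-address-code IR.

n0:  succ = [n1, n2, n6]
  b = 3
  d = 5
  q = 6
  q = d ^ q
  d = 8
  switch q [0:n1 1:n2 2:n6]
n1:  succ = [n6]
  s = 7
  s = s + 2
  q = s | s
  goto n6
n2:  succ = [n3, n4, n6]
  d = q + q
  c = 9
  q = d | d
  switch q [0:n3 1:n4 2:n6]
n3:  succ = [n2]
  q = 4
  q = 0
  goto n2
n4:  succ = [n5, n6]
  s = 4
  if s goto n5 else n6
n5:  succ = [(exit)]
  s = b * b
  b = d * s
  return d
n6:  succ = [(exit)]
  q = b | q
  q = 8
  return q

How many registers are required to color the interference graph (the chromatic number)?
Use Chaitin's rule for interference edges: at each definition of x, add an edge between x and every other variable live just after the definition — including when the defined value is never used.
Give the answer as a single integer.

Block summaries:
  n0: {b,d,q} / ∅
  n1: {q,s} / ∅
  n2: {c,d,q} / {q}
  n3: {q} / ∅
  n4: {s} / ∅
  n5: {b,s} / {b,d}
  n6: {q} / {b,q}

Live sets:
  n0: in=∅ out={b,q}
  n1: in={b} out={b,q}
  n2: in={b,q} out={b,d,q}
  n3: in={b} out={b,q}
  n4: in={b,d,q} out={b,d,q}
  n5: in={b,d} out=∅
  n6: in={b,q} out=∅

Interference:
  b — {c,d,q,s}
  c — {b,d}
  d — {b,c,q,s}
  q — {b,d,s}
  s — {b,d,q}

Registers:
  lower bound: {b,d,q,s} mutually conflict ⇒ χ ≥ 4
  assign b→R0 c→R2 d→R1 q→R2 s→R3 — no edge inside a register ⇒ χ ≤ 4
  χ = 4

Answer: 4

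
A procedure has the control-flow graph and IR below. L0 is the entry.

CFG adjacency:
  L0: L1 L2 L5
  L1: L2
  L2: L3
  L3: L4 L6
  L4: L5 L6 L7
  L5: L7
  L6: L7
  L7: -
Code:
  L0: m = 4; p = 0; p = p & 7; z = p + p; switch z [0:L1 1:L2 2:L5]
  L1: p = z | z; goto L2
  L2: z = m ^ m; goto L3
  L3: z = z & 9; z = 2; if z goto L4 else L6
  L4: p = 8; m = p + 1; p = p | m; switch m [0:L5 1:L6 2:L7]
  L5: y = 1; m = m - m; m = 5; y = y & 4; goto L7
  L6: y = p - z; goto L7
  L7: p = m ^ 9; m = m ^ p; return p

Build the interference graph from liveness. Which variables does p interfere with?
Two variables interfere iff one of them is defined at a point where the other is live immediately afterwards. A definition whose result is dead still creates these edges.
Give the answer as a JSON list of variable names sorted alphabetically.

Per-block:
  L0 def {m,p,z} use ∅
  L1 def {p} use {z}
  L2 def {z} use {m}
  L3 def {z} use {z}
  L4 def {m,p} use ∅
  L5 def {m,y} use {m}
  L6 def {y} use {p,z}
  L7 def {m,p} use {m}

Backward fixpoint:
  live L0: ∅→{m,p,z}
  live L1: {m,z}→{m,p}
  live L2: {m,p}→{m,p,z}
  live L3: {m,p,z}→{m,p,z}
  live L4: {z}→{m,p,z}
  live L5: {m}→{m}
  live L6: {m,p,z}→{m}
  live L7: {m}→∅

Interfere edges:
  m: {p,y,z}
  p: {m,z}
  y: {m}
  z: {m,p}

N(p) = ["m", "z"]

Answer: ["m", "z"]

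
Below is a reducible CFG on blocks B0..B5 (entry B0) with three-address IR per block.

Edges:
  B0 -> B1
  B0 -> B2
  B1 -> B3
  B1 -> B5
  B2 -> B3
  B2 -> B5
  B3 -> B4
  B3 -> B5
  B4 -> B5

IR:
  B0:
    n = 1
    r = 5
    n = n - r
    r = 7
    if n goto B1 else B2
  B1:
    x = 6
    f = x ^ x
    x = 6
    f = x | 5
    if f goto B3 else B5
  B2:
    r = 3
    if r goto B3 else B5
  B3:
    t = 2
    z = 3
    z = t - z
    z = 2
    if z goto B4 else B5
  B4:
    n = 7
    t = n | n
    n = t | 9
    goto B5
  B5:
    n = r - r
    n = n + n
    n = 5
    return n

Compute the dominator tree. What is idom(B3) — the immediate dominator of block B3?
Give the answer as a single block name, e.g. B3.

idom tree: B1←B0 B2←B0 B3←B0 B4←B3 B5←B0
Dom∩ at merges:
  B3: preds {B1,B2}: {B0,B1} ∩ {B0,B2} = {B0}; idom=B0
  B5: preds {B1,B2,B3,B4}: {B0,B1} ∩ {B0,B2} ∩ {B0,B3} ∩ {B0,B3,B4} = {B0}; idom=B0

idom(B3) = B0

Answer: B0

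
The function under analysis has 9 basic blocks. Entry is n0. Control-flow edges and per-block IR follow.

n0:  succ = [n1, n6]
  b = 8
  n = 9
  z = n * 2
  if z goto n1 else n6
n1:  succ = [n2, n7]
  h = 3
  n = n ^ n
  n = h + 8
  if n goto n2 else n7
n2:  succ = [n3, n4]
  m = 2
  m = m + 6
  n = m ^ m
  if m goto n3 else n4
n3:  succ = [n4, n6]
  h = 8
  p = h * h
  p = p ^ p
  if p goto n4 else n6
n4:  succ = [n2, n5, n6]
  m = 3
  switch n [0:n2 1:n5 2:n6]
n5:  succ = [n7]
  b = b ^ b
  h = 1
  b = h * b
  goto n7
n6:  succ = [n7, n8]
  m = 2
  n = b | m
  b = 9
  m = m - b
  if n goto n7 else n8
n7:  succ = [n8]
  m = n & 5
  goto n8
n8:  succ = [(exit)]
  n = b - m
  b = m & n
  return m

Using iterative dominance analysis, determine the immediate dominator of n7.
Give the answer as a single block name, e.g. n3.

Answer: n0

Derivation:
idom tree: n1←n0 n2←n1 n3←n2 n4←n2 n5←n4 n6←n0 n7←n0 n8←n0
Dom∩ at merges:
  n2: preds {n1,n4}: {n0,n1} ∩ {n0,n1,n2,n4} = {n0,n1}; idom=n1
  n4: preds {n2,n3}: {n0,n1,n2} ∩ {n0,n1,n2,n3} = {n0,n1,n2}; idom=n2
  n6: preds {n0,n3,n4}: {n0} ∩ {n0,n1,n2,n3} ∩ {n0,n1,n2,n4} = {n0}; idom=n0
  n7: preds {n1,n5,n6}: {n0,n1} ∩ {n0,n1,n2,n4,n5} ∩ {n0,n6} = {n0}; idom=n0
  n8: preds {n6,n7}: {n0,n6} ∩ {n0,n7} = {n0}; idom=n0

idom(n7) = n0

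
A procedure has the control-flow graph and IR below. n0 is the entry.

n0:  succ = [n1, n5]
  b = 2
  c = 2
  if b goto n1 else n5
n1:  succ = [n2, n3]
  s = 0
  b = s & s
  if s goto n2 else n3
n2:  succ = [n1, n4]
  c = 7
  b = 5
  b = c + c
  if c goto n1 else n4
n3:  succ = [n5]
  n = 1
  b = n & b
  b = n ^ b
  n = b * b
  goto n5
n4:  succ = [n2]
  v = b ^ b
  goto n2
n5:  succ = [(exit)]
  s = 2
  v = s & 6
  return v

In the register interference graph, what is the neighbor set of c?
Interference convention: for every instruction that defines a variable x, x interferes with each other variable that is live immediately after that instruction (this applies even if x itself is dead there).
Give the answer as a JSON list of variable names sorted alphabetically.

def/use:
  n0 def {b,c} use ∅
  n1 def {b,s} use ∅
  n2 def {b,c} use ∅
  n3 def {b,n} use {b}
  n4 def {v} use {b}
  n5 def {s,v} use ∅

Liveness:
  live n0: ∅→∅
  live n1: ∅→{b}
  live n2: ∅→{b}
  live n3: {b}→∅
  live n4: {b}→∅
  live n5: ∅→∅

Interfere edges:
  b↔{c,n,s}
  c↔{b}
  n↔{b}
  s↔{b}
  v↔∅

N(c) = ["b"]

Answer: ["b"]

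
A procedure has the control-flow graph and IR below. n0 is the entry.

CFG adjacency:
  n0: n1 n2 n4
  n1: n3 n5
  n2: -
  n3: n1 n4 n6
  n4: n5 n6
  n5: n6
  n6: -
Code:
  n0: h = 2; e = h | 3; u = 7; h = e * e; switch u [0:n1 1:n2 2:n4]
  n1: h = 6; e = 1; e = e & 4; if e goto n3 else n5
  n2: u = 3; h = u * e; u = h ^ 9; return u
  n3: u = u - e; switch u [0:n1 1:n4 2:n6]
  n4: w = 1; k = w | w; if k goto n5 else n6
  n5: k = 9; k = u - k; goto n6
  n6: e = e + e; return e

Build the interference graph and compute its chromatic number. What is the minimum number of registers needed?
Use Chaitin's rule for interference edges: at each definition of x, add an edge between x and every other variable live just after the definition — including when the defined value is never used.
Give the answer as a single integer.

Answer: 3

Analysis:
Block summaries:
  n0: {e,h,u} / ∅
  n1: {e,h} / ∅
  n2: {h,u} / {e}
  n3: {u} / {e,u}
  n4: {k,w} / ∅
  n5: {k} / {u}
  n6: {e} / {e}

Backward fixpoint:
  n0: in=∅ out={e,u}
  n1: in={u} out={e,u}
  n2: in={e} out=∅
  n3: in={e,u} out={e,u}
  n4: in={e,u} out={e,u}
  n5: in={e,u} out={e}
  n6: in={e} out=∅

Conflict graph:
  e↔{h,k,u,w}
  h↔{e,u}
  k↔{e,u}
  u↔{e,h,k,w}
  w↔{e,u}

Colouring:
  clique {e,h,u} ⇒ need ≥ 3
  assign e→c0 h→c2 k→c2 u→c1 w→c2 — no edge inside a register ⇒ χ ≤ 3
  χ = 3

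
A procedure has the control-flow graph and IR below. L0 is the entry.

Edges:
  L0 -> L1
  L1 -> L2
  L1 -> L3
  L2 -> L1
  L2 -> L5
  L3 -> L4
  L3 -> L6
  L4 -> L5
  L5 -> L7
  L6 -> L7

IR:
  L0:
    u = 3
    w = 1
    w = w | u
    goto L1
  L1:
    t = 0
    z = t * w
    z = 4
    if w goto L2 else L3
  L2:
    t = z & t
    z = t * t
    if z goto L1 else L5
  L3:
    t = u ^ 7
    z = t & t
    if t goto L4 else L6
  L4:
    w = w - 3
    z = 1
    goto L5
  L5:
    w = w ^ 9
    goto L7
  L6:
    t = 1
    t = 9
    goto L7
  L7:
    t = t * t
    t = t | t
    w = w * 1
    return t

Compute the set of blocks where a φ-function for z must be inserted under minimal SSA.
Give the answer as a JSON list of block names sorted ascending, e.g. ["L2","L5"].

Answer: ["L1", "L5", "L7"]

Analysis:
idom tree: L1←L0 L2←L1 L3←L1 L4←L3 L5←L1 L6←L3 L7←L1
Dom at joins:
  L1: preds {L0,L2}: {L0} ∩ {L0,L1,L2} = {L0}; idom=L0
  L5: preds {L2,L4}: {L0,L1,L2} ∩ {L0,L1,L3,L4} = {L0,L1}; idom=L1
  L7: preds {L5,L6}: {L0,L1,L5} ∩ {L0,L1,L3,L6} = {L0,L1}; idom=L1

DF derivation:
  L1←L0: walk · to L0
  L1←L2: walk L2→L1 to L0
  L5←L2: walk L2 to L1
  L5←L4: walk L4→L3 to L1
  L7←L5: walk L5 to L1
  L7←L6: walk L6→L3 to L1
  L0: DF=∅
  L1: DF={L1}
  L2: DF={L1,L5}
  L3: DF={L5,L7}
  L4: DF={L5}
  L5: DF={L7}
  L6: DF={L7}
  L7: DF=∅

φ for z: defs {L1,L2,L3,L4}
  DF⁺ = {L1,L5,L7}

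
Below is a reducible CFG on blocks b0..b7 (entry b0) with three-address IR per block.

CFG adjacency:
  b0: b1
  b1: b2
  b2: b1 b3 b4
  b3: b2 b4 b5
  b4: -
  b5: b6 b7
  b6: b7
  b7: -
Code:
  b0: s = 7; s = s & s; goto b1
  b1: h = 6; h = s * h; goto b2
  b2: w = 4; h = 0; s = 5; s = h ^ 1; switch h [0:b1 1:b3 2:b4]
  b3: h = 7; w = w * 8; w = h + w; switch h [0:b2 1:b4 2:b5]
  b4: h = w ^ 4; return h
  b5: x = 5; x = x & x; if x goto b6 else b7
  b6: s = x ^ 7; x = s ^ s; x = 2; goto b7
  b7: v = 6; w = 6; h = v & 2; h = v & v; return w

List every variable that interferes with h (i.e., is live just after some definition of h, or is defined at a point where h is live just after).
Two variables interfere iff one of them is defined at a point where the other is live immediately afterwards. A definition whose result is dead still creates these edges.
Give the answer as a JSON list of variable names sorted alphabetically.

Answer: ["s", "v", "w"]

Analysis:
Block summaries:
  b0 def {s} use ∅
  b1 def {h} use {s}
  b2 def {h,s,w} use ∅
  b3 def {h,w} use {w}
  b4 def {h} use {w}
  b5 def {x} use ∅
  b6 def {s,x} use {x}
  b7 def {h,v,w} use ∅

Backward fixpoint:
  live b0: ∅→{s}
  live b1: {s}→∅
  live b2: ∅→{s,w}
  live b3: {w}→{w}
  live b4: {w}→∅
  live b5: ∅→{x}
  live b6: {x}→∅
  live b7: ∅→∅

Interfere edges:
  h: {s,v,w}
  s: {h,w}
  v: {h,w}
  w: {h,s,v}
  x: ∅

N(h) = ["s", "v", "w"]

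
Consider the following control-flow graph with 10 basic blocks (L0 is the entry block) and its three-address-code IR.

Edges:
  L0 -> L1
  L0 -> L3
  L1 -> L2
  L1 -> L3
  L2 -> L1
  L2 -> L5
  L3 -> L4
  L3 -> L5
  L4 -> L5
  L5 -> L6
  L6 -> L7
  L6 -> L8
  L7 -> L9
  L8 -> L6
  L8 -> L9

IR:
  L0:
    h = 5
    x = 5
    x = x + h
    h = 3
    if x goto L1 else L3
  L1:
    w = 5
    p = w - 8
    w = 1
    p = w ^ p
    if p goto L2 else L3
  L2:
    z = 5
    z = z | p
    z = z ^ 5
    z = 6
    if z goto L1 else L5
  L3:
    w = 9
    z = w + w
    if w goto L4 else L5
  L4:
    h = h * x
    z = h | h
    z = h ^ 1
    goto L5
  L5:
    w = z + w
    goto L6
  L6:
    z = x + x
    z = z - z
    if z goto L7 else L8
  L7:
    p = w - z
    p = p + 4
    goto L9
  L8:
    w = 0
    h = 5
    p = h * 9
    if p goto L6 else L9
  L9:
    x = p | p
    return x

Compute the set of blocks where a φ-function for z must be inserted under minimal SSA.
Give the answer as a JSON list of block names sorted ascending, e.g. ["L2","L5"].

Answer: ["L1", "L3", "L5", "L6"]

Working:
idom tree: L1←L0 L2←L1 L3←L0 L4←L3 L5←L0 L6←L5 L7←L6 L8←L6 L9←L6
Join-block Dom:
  L1: preds {L0,L2}: {L0} ∩ {L0,L1,L2} = {L0}; idom=L0
  L3: preds {L0,L1}: {L0} ∩ {L0,L1} = {L0}; idom=L0
  L5: preds {L2,L3,L4}: {L0,L1,L2} ∩ {L0,L3} ∩ {L0,L3,L4} = {L0}; idom=L0
  L6: preds {L5,L8}: {L0,L5} ∩ {L0,L5,L6,L8} = {L0,L5}; idom=L5
  L9: preds {L7,L8}: {L0,L5,L6,L7} ∩ {L0,L5,L6,L8} = {L0,L5,L6}; idom=L6

DF walk-up:
  L1←L0: walk · to L0
  L1←L2: walk L2→L1 to L0
  L3←L0: walk · to L0
  L3←L1: walk L1 to L0
  L5←L2: walk L2→L1 to L0
  L5←L3: walk L3 to L0
  L5←L4: walk L4→L3 to L0
  L6←L5: walk · to L5
  L6←L8: walk L8→L6 to L5
  L9←L7: walk L7 to L6
  L9←L8: walk L8 to L6
  L0: DF=∅
  L1: DF={L1,L3,L5}
  L2: DF={L1,L5}
  L3: DF={L5}
  L4: DF={L5}
  L5: DF=∅
  L6: DF={L6}
  L7: DF={L9}
  L8: DF={L6,L9}
  L9: DF=∅

φ for z: defs {L2,L3,L4,L6}
  DF⁺ = {L1,L3,L5,L6}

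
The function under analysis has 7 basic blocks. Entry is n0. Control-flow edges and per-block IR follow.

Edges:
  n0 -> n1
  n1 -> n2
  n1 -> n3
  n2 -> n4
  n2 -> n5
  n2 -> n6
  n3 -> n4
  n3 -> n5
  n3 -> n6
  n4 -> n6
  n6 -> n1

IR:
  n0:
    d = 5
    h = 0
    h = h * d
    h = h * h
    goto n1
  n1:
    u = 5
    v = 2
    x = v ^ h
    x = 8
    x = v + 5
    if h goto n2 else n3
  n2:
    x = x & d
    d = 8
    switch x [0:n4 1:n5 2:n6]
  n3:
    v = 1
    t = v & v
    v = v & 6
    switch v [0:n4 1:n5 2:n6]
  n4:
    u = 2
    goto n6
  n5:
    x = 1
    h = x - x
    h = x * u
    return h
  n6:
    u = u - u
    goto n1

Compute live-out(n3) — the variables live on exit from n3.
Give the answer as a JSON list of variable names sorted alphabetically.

def/use:
  n0 def {d,h} use ∅
  n1 def {u,v,x} use {h}
  n2 def {d,x} use {d,x}
  n3 def {t,v} use ∅
  n4 def {u} use ∅
  n5 def {h,x} use {u}
  n6 def {u} use {u}

Live sets:
  n0: in=∅ out={d,h}
  n1: in={d,h} out={d,h,u,x}
  n2: in={d,h,u,x} out={d,h,u}
  n3: in={d,h,u} out={d,h,u}
  n4: in={d,h} out={d,h,u}
  n5: in={u} out=∅
  n6: in={d,h,u} out={d,h}

live-out(n3) = ["d", "h", "u"]

Answer: ["d", "h", "u"]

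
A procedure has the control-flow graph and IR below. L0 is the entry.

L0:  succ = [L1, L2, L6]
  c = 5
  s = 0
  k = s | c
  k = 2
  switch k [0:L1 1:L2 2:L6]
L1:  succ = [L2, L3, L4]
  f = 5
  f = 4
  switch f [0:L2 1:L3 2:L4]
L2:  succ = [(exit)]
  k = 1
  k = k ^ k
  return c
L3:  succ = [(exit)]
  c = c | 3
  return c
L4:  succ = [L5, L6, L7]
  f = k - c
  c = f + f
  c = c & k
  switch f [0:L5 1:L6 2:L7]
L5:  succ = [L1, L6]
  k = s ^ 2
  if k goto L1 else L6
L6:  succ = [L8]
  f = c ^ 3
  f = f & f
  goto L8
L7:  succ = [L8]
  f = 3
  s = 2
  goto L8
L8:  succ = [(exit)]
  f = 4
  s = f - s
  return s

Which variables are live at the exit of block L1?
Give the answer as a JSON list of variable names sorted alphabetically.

def/use:
  L0 def {c,k,s} use ∅
  L1 def {f} use ∅
  L2 def {k} use {c}
  L3 def {c} use {c}
  L4 def {c,f} use {c,k}
  L5 def {k} use {s}
  L6 def {f} use {c}
  L7 def {f,s} use ∅
  L8 def {f,s} use {s}

Liveness:
  L0 li=∅ lo={c,k,s}
  L1 li={c,k,s} lo={c,k,s}
  L2 li={c} lo=∅
  L3 li={c} lo=∅
  L4 li={c,k,s} lo={c,s}
  L5 li={c,s} lo={c,k,s}
  L6 li={c,s} lo={s}
  L7 li=∅ lo={s}
  L8 li={s} lo=∅

live-out(L1) = ["c", "k", "s"]

Answer: ["c", "k", "s"]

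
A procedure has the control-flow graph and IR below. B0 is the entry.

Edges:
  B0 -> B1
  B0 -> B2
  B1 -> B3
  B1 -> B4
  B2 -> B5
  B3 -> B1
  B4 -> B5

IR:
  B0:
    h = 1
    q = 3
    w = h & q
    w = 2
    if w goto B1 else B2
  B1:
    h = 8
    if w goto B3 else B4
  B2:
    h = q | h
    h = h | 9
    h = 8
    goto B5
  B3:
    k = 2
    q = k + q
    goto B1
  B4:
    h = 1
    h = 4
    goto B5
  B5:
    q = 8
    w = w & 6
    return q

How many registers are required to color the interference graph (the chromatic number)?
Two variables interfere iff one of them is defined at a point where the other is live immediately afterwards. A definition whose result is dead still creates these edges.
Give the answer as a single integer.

Answer: 3

Analysis:
Per-block:
  B0 def {h,q,w} use ∅
  B1 def {h} use {w}
  B2 def {h} use {h,q}
  B3 def {k,q} use {q}
  B4 def {h} use ∅
  B5 def {q,w} use {w}

Live sets:
  B0: in=∅ out={h,q,w}
  B1: in={q,w} out={q,w}
  B2: in={h,q,w} out={w}
  B3: in={q,w} out={q,w}
  B4: in={w} out={w}
  B5: in={w} out=∅

Interfere edges:
  h — {q,w}
  k — {q,w}
  q — {h,k,w}
  w — {h,k,q}

Registers:
  clique {h,q,w} ⇒ need ≥ 3
  assign h→r2 k→r2 q→r0 w→r1 — no edge inside a register ⇒ χ ≤ 3
  χ = 3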